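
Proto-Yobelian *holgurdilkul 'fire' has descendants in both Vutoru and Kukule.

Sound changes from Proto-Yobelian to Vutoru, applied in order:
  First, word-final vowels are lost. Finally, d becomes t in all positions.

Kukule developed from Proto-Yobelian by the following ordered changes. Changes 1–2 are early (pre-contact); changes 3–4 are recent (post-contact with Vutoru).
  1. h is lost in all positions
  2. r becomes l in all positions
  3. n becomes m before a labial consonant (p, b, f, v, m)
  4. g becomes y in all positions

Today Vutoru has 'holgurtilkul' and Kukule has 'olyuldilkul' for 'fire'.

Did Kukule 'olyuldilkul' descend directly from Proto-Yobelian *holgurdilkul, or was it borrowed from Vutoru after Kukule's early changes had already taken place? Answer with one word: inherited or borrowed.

inherited

If inherited, *holgurdilkul would pass through all of Kukule's changes:
Kukule: *holgurdilkul
  holgurdilkul → olgurdilkul   [h-loss]
  olgurdilkul → olguldilkul   [unconditioned shift]
  olguldilkul (rule 3 does not apply)
  olguldilkul → olyuldilkul   [unconditioned shift]
  giving Kukule olyuldilkul.
If borrowed from Vutoru 'holgurtilkul' after the early changes, it would undergo only the recent ones:
  rule 3 (nasal place assimilation): no change (holgurtilkul)
  rule 4 (unconditioned shift): holgurtilkul → holyurtilkul
  ⇒ as a loan: holyurtilkul
Kukule 'olyuldilkul' matches the inherited outcome exactly, so it is an inherited cognate, not a loan.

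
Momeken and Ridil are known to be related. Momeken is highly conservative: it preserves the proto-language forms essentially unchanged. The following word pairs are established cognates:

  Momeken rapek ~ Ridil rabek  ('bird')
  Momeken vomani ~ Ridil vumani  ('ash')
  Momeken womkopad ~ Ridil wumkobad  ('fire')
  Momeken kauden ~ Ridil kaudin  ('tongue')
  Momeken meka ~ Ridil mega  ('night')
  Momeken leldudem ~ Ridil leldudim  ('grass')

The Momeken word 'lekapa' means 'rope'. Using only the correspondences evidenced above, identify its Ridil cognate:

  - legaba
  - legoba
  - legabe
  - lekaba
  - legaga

legaba

meka ~ mega — Momeken k corresponds to Ridil g between vowels (before a back vowel).
womkopad ~ wumkobad — Momeken p corresponds to Ridil b between vowels (before a back vowel).
Applying these to Momeken 'lekapa':
  lekapa → legapa   (k→g between vowels (before a back vowel))
  legapa → legaba   (p→b between vowels (before a back vowel))
So the Ridil cognate is 'legaba'.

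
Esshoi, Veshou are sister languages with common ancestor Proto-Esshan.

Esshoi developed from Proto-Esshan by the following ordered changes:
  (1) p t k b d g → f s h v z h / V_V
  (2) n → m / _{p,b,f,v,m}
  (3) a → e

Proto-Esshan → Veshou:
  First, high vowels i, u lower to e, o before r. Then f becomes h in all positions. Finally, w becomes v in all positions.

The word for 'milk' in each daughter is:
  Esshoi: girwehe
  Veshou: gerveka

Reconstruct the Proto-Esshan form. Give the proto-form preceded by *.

Position 6: Esshoi has h, Veshou has k. Veshou preserves k here (none of its changes turn any other segment into k), so the proto-segment is *k.
Position 7: Esshoi has e, Veshou has a. Veshou preserves a here (none of its changes turn any other segment into a), so the proto-segment is *a.
Position 4: Esshoi has w, Veshou has v. Esshoi preserves w here (none of its changes turn any other segment into w), so the proto-segment is *w.
Verify the candidate proto-form against each daughter:
Esshoi: start from *girweka.
  rule 1 (intervocalic lenition): girweka → girweha
  rule 2: no change — girweha
  rule 3 (vowel merger): girweha → girwehe
  ⇒ Esshoi girwehe
Veshou: *girweka > gerweka > gerveka  (by pre-rhotic lowering, unconditioned shift)
*girweka is the unique common source.

*girweka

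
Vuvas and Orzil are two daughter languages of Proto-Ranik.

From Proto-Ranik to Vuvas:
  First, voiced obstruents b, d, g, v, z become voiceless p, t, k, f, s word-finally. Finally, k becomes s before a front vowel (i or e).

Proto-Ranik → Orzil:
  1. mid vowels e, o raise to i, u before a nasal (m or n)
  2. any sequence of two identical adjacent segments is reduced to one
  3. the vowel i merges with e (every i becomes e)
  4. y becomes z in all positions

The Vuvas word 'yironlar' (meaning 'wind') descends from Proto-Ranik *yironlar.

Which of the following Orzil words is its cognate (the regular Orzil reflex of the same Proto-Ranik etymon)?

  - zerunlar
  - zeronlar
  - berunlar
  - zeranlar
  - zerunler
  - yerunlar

zerunlar

Orzil: *yironlar > yirunlar > yerunlar > zerunlar  (by pre-nasal raising, vowel merger, unconditioned shift)
Only 'zerunlar' matches the regular Orzil development of *yironlar.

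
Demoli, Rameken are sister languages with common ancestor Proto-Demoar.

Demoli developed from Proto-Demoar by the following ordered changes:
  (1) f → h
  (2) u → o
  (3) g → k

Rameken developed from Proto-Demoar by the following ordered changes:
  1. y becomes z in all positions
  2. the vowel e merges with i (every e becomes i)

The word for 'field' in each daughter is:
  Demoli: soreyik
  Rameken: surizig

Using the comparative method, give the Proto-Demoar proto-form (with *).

*sureyig

Position 5: Demoli has y, Rameken has z. Demoli preserves y here (none of its changes turn any other segment into y), so the proto-segment is *y.
Position 2: Demoli has o, Rameken has u. Rameken preserves u here (none of its changes turn any other segment into u), so the proto-segment is *u.
Position 4: Demoli has e, Rameken has i. Demoli preserves e here (none of its changes turn any other segment into e), so the proto-segment is *e.
This points to *sureyig. Verify forward in each daughter:
Demoli: start from *sureyig.
  rule 1: no change — sureyig
  rule 2 (vowel merger): sureyig → soreyig
  rule 3 (unconditioned shift): soreyig → soreyik
  ⇒ Demoli soreyik
Rameken: start from *sureyig.
  rule 1 (unconditioned shift): sureyig → surezig
  rule 2 (vowel merger): surezig → surizig
  ⇒ Rameken surizig
Only *sureyig yields all of Demoli soreyik, Rameken surizig.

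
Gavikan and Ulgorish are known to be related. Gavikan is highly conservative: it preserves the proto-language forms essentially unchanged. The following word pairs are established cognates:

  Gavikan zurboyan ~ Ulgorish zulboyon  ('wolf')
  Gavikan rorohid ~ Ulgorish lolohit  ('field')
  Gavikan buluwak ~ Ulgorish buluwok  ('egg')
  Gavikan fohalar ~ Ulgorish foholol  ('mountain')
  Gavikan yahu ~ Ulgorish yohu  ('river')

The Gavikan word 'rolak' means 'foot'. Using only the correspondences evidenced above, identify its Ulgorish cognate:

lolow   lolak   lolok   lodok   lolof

lolok

rorohid ~ lolohit — Gavikan r corresponds to Ulgorish l word-initially before a back vowel.
buluwak ~ buluwok, fohalar ~ foholol — Gavikan a corresponds to Ulgorish o after a consonant, before a consonant other than r, m, n, p, b, f, v.
Applying these to Gavikan 'rolak':
  rolak → lolak   (r→l word-initially before a back vowel)
  lolak → lolok   (a→o after a consonant, before a consonant other than r, m, n, p, b, f, v)
So the Ulgorish cognate is 'lolok'.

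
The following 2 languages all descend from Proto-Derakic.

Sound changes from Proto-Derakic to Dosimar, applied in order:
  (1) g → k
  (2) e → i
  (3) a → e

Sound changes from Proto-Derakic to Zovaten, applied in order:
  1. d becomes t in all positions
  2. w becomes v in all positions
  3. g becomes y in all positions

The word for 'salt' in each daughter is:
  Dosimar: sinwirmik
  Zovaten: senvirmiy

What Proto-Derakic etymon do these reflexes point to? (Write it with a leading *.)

Position 2: Dosimar has i, Zovaten has e. Zovaten preserves e here (none of its changes turn any other segment into e), so the proto-segment is *e.
Position 9: Dosimar has k, Zovaten has y. Taking the neighbouring segments as reconstructed: Dosimar k could go back to *k or *g; Zovaten y could go back to *g or *y — the one source consistent with every daughter is *g.
Verify the candidate proto-form against each daughter:
Dosimar: *senwirmig
  senwirmig → senwirmik   [unconditioned shift]
  senwirmik → sinwirmik   [vowel merger]
  sinwirmik (rule 3 does not apply)
  giving Dosimar sinwirmik.
Zovaten: start from *senwirmig.
  rule 1: no change — senwirmig
  rule 2 (unconditioned shift): senwirmig → senvirmig
  rule 3 (unconditioned shift): senvirmig → senvirmiy
  ⇒ Zovaten senvirmiy
*senwirmig is the unique common source.

*senwirmig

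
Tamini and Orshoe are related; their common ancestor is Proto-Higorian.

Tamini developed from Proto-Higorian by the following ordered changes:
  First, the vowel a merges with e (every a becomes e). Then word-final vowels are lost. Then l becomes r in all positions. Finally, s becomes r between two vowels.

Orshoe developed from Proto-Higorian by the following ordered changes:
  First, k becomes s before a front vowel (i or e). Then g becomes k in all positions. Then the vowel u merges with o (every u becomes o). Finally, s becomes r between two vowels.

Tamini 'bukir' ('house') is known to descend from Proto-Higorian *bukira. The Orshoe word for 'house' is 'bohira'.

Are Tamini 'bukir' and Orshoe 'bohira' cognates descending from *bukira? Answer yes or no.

no

Derive the expected Orshoe reflex of *bukira:
Orshoe: *bukira
  bukira → busira   [palatalisation]
  busira (rule 2 does not apply)
  busira → bosira   [vowel merger]
  bosira → borira   [rhotacism]
  giving Orshoe borira.
The regular Orshoe reflex would be 'borira', but the attested form is 'bohira'. The correspondence is irregular, so they are not cognates (the Orshoe form has a different source).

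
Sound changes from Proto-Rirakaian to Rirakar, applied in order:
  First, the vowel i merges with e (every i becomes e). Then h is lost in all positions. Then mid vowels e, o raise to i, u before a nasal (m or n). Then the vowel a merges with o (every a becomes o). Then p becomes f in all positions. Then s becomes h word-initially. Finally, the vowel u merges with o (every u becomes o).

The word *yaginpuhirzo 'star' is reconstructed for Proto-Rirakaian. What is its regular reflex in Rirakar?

yoginfoerzo

Rirakar: *yaginpuhirzo > yagenpuherzo > yagenpuerzo > yaginpuerzo > yoginpuerzo > yoginfuerzo > yoginfoerzo  (by vowel merger, h-loss, pre-nasal raising, vowel merger, unconditioned shift, vowel merger)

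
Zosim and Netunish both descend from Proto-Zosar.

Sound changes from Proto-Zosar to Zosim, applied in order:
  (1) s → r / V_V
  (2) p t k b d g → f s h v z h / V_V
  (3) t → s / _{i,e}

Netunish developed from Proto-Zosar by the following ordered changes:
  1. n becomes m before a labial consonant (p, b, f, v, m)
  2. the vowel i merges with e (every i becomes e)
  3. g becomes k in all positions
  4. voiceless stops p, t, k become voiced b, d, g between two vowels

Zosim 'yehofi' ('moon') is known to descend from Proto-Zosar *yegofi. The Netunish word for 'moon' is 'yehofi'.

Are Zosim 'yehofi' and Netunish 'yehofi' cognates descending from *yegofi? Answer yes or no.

no

Derive the expected Netunish reflex of *yegofi:
Netunish: *yegofi
  yegofi (rule 1 does not apply)
  yegofi → yegofe   [vowel merger]
  yegofe → yekofe   [unconditioned shift]
  yekofe → yegofe   [intervocalic voicing]
  giving Netunish yegofe.
The regular Netunish reflex would be 'yegofe', but the attested form is 'yehofi'. The correspondence is irregular, so they are not cognates (the Netunish form has a different source).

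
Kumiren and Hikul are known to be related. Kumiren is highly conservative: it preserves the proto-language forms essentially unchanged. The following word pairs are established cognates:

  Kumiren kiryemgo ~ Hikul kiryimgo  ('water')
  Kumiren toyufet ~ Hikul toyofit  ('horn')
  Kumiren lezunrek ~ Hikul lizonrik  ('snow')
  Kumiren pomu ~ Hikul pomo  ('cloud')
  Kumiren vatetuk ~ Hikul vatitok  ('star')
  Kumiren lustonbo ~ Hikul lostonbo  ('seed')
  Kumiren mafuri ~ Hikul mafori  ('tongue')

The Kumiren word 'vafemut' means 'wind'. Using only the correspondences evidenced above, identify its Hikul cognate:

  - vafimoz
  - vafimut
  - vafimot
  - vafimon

kiryemgo ~ kiryimgo — Kumiren e corresponds to Hikul i after a consonant, before a nasal.
vatetuk ~ vatitok, lustonbo ~ lostonbo — Kumiren u corresponds to Hikul o after a consonant, before a consonant other than r, m, n, p, b, f, v.
Applying these to Kumiren 'vafemut':
  vafemut → vafimut   (e→i after a consonant, before a nasal)
  vafimut → vafimot   (u→o after a consonant, before a consonant other than r, m, n, p, b, f, v)
So the Hikul cognate is 'vafimot'.

vafimot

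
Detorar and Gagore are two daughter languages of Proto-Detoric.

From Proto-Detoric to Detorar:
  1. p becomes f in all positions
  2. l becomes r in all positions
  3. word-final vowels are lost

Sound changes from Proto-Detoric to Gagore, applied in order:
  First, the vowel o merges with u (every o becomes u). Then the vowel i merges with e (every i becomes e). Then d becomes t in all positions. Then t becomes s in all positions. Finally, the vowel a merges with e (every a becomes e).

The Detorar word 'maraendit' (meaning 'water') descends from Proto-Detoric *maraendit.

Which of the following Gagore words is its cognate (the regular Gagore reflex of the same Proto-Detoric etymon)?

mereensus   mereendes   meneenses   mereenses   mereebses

Gagore: start from *maraendit.
  rule 1: no change — maraendit
  rule 2 (vowel merger): maraendit → maraendet
  rule 3 (unconditioned shift): maraendet → maraentet
  rule 4 (unconditioned shift): maraentet → maraenses
  rule 5 (vowel merger): maraenses → mereenses
  ⇒ Gagore mereenses
The other candidates each miss or misapply at least one Gagore change.

mereenses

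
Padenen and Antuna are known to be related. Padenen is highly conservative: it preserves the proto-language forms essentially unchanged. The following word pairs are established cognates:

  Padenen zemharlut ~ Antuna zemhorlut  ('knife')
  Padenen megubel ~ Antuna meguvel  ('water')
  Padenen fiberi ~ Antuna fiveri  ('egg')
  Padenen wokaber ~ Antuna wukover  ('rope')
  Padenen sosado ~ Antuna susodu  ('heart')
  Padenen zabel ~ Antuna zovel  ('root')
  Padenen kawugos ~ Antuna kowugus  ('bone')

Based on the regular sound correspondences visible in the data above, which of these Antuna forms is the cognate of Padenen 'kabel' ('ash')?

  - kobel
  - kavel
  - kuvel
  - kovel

wokaber ~ wukover, zabel ~ zovel — Padenen a corresponds to Antuna o after a consonant, before a labial obstruent.
megubel ~ meguvel, fiberi ~ fiveri — Padenen b corresponds to Antuna v between vowels (before a front vowel).
Applying these to Padenen 'kabel':
  kabel → kobel   (a→o after a consonant, before a labial obstruent)
  kobel → kovel   (b→v between vowels (before a front vowel))
So the Antuna cognate is 'kovel'.

kovel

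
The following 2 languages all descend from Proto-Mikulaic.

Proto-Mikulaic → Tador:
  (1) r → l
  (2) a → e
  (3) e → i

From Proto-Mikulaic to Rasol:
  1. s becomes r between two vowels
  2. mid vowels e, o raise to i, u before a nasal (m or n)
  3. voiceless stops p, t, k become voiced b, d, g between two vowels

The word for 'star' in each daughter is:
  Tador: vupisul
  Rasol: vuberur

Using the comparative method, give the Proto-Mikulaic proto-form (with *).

*vupesur

Position 3: Tador has p, Rasol has b. Tador preserves p here (none of its changes turn any other segment into p), so the proto-segment is *p.
Position 5: Tador has s, Rasol has r. Tador preserves s here (none of its changes turn any other segment into s), so the proto-segment is *s.
Position 7: Tador has l, Rasol has r. Taking the neighbouring segments as reconstructed: Tador l could go back to *l or *r; Rasol r can only go back to *r — the one source consistent with every daughter is *r.
This points to *vupesur. Verify forward in each daughter:
Tador: start from *vupesur.
  rule 1 (unconditioned shift): vupesur → vupesul
  rule 2: no change — vupesul
  rule 3 (vowel merger): vupesul → vupisul
  ⇒ Tador vupisul
Rasol: start from *vupesur.
  rule 1 (rhotacism): vupesur → vuperur
  rule 2: no change — vuperur
  rule 3 (intervocalic voicing): vuperur → vuberur
  ⇒ Rasol vuberur
Only *vupesur yields all of Tador vupisul, Rasol vuberur.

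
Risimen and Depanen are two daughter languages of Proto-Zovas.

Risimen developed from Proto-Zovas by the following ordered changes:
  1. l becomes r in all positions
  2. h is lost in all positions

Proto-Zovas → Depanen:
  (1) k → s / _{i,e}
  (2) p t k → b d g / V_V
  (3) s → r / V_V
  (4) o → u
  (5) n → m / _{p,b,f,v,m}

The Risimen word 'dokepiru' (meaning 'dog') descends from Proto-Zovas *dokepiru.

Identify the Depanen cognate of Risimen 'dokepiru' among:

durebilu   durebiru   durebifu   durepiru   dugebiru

Depanen: *dokepiru
  dokepiru → dosepiru   [palatalisation]
  dosepiru → dosebiru   [intervocalic voicing]
  dosebiru → dorebiru   [rhotacism]
  dorebiru → durebiru   [vowel merger]
  durebiru (rule 5 does not apply)
  giving Depanen durebiru.
Among the options, 'durebiru' alone shows every Depanen change applied in order.

durebiru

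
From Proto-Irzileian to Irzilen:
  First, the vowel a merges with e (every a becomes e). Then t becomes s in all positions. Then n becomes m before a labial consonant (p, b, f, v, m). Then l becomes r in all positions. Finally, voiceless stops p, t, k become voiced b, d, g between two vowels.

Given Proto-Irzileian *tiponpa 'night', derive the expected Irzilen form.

sibompe

Irzilen: *tiponpa > tiponpe > siponpe > sipompe > sibompe  (by vowel merger, unconditioned shift, nasal place assimilation, intervocalic voicing)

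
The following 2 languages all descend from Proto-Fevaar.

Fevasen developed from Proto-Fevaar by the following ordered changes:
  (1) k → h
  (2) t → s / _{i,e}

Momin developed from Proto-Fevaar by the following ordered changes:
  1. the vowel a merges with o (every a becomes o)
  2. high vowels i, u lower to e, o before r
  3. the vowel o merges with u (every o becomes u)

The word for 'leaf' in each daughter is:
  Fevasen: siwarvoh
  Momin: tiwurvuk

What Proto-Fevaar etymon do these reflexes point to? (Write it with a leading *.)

*tiwarvok

Position 1: Fevasen has s, Momin has t. Momin preserves t here (none of its changes turn any other segment into t), so the proto-segment is *t.
Position 7: Fevasen has o, Momin has u. Fevasen preserves o here (none of its changes turn any other segment into o), so the proto-segment is *o.
Position 8: Fevasen has h, Momin has k. Momin preserves k here (none of its changes turn any other segment into k), so the proto-segment is *k.
Continuing position by position gives *tiwarvok; check it forward:
Fevasen: *tiwarvok
  tiwarvok → tiwarvoh   [unconditioned shift]
  tiwarvoh → siwarvoh   [palatalisation]
  giving Fevasen siwarvoh.
Momin: *tiwarvok
  tiwarvok → tiworvok   [vowel merger]
  tiworvok (rule 2 does not apply)
  tiworvok → tiwurvuk   [vowel merger]
  giving Momin tiwurvuk.
Only *tiwarvok yields all of Fevasen siwarvoh, Momin tiwurvuk.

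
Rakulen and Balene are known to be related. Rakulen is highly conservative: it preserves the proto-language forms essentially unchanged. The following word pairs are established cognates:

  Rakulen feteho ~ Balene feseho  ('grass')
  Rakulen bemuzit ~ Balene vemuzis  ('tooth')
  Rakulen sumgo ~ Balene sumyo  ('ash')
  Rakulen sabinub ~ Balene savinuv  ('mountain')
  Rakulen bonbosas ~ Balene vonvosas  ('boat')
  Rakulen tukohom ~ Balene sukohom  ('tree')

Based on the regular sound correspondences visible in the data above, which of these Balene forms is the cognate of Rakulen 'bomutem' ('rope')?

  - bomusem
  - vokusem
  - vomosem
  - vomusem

bonbosas ~ vonvosas — Rakulen b corresponds to Balene v word-initially before a back vowel.
feteho ~ feseho — Rakulen t corresponds to Balene s between vowels (before a front vowel).
Applying these to Rakulen 'bomutem':
  bomutem → vomutem   (b→v word-initially before a back vowel)
  vomutem → vomusem   (t→s between vowels (before a front vowel))
So the Balene cognate is 'vomusem'.

vomusem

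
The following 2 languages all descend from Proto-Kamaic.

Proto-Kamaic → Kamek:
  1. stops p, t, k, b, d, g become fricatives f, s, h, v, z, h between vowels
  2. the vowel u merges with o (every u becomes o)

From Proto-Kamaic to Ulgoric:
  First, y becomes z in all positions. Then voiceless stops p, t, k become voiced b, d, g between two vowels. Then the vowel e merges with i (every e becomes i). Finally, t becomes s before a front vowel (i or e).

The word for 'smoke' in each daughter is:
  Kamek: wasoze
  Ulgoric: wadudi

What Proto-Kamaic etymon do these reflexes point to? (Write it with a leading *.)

*watude

Position 6: Kamek has e, Ulgoric has i. Kamek preserves e here (none of its changes turn any other segment into e), so the proto-segment is *e.
Position 3: Kamek has s, Ulgoric has d. Taking the neighbouring segments as reconstructed: Kamek s could go back to *t or *s; Ulgoric d could go back to *t or *d — the one source consistent with every daughter is *t.
Continuing position by position gives *watude; check it forward:
Kamek: start from *watude.
  rule 1 (intervocalic lenition): watude → wasuze
  rule 2 (vowel merger): wasuze → wasoze
  ⇒ Kamek wasoze
Ulgoric: *watude
  watude (rule 1 does not apply)
  watude → wadude   [intervocalic voicing]
  wadude → wadudi   [vowel merger]
  wadudi (rule 4 does not apply)
  giving Ulgoric wadudi.
No other proto-form is consistent with every reflex, so the reconstruction is *watude.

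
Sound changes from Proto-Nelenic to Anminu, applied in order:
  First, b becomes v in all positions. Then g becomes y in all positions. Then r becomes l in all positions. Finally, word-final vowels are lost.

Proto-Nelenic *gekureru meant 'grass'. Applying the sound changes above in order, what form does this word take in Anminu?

Anminu: start from *gekureru.
  rule 1: no change — gekureru
  rule 2 (unconditioned shift): gekureru → yekureru
  rule 3 (unconditioned shift): yekureru → yekulelu
  rule 4 (apocope): yekulelu → yekulel
  ⇒ Anminu yekulel

yekulel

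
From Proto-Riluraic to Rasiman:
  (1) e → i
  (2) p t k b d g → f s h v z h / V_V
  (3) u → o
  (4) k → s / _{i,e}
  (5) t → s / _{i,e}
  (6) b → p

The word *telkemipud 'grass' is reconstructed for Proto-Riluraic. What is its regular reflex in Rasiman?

silsimifod

Rasiman: start from *telkemipud.
  rule 1 (vowel merger): telkemipud → tilkimipud
  rule 2 (intervocalic lenition): tilkimipud → tilkimifud
  rule 3 (vowel merger): tilkimifud → tilkimifod
  rule 4 (palatalisation): tilkimifod → tilsimifod
  rule 5 (palatalisation): tilsimifod → silsimifod
  rule 6: no change — silsimifod
  ⇒ Rasiman silsimifod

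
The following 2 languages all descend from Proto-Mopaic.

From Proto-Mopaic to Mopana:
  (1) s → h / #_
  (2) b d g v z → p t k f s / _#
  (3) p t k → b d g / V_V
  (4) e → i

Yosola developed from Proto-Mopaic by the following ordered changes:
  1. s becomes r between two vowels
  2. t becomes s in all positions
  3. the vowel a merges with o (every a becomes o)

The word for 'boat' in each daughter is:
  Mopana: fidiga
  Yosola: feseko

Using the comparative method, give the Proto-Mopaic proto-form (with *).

Position 5: Mopana has g, Yosola has k. Yosola preserves k here (none of its changes turn any other segment into k), so the proto-segment is *k.
Position 6: Mopana has a, Yosola has o. Mopana preserves a here (none of its changes turn any other segment into a), so the proto-segment is *a.
This points to *feteka. Verify forward in each daughter:
Mopana: *feteka
  feteka (rule 1 does not apply)
  feteka (rule 2 does not apply)
  feteka → fedega   [intervocalic voicing]
  fedega → fidiga   [vowel merger]
  giving Mopana fidiga.
Yosola: *feteka > feseka > feseko  (by unconditioned shift, vowel merger)
Only *feteka yields all of Mopana fidiga, Yosola feseko.

*feteka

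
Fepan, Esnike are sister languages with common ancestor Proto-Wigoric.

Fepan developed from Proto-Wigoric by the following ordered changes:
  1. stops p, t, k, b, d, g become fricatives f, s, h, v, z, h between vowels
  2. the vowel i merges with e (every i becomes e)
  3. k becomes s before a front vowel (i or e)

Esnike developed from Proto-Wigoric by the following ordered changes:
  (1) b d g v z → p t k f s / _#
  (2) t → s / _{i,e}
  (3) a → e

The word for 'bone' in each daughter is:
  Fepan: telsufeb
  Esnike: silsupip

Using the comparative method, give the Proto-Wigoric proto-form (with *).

Position 2: Fepan has e, Esnike has i. Esnike preserves i here (none of its changes turn any other segment into i), so the proto-segment is *i.
Position 1: Fepan has t, Esnike has s. Fepan preserves t here (none of its changes turn any other segment into t), so the proto-segment is *t.
Position 7: Fepan has e, Esnike has i. Esnike preserves i here (none of its changes turn any other segment into i), so the proto-segment is *i.
This points to *tilsupib. Verify forward in each daughter:
Fepan: *tilsupib > tilsufib > telsufeb  (by intervocalic lenition, vowel merger)
Esnike: *tilsupib
  tilsupib → tilsupip   [final devoicing]
  tilsupip → silsupip   [palatalisation]
  silsupip (rule 3 does not apply)
  giving Esnike silsupip.
*tilsupib is the unique common source.

*tilsupib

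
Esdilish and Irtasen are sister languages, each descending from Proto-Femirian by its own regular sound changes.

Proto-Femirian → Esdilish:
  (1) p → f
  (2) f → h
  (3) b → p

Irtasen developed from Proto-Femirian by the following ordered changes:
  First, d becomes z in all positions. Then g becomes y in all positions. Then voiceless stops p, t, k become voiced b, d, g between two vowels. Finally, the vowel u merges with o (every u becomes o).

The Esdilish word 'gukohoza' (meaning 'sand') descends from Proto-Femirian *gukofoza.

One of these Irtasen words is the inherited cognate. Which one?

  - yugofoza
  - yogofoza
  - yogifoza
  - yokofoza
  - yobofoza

Irtasen: start from *gukofoza.
  rule 1: no change — gukofoza
  rule 2 (unconditioned shift): gukofoza → yukofoza
  rule 3 (intervocalic voicing): yukofoza → yugofoza
  rule 4 (vowel merger): yugofoza → yogofoza
  ⇒ Irtasen yogofoza

yogofoza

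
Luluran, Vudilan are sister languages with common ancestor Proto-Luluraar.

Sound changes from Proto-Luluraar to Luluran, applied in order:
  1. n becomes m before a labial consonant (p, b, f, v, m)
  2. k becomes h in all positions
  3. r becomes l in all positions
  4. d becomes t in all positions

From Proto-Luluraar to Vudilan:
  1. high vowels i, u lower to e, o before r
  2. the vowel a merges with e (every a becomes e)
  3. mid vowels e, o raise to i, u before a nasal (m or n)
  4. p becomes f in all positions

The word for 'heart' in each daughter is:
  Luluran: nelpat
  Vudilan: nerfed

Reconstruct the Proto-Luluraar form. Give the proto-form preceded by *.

*nerpad

Position 4: Luluran has p, Vudilan has f. Luluran preserves p here (none of its changes turn any other segment into p), so the proto-segment is *p.
Position 5: Luluran has a, Vudilan has e. Luluran preserves a here (none of its changes turn any other segment into a), so the proto-segment is *a.
Verify the candidate proto-form against each daughter:
Luluran: *nerpad > nelpad > nelpat  (by unconditioned shift, unconditioned shift)
Vudilan: *nerpad
  nerpad (rule 1 does not apply)
  nerpad → nerped   [vowel merger]
  nerped (rule 3 does not apply)
  nerped → nerfed   [unconditioned shift]
  giving Vudilan nerfed.
*nerpad is the unique common source.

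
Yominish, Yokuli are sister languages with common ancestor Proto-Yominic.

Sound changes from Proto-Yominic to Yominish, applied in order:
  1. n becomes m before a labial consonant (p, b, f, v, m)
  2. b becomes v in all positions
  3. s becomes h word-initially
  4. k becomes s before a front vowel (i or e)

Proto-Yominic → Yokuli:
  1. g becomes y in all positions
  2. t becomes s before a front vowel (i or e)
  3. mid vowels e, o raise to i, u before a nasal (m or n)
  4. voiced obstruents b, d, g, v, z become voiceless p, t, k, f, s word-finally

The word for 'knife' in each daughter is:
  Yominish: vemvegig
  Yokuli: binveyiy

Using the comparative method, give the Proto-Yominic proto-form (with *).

*benvegig

Position 1: Yominish has v, Yokuli has b. Yokuli preserves b here (none of its changes turn any other segment into b), so the proto-segment is *b.
Position 2: Yominish has e, Yokuli has i. Yominish preserves e here (none of its changes turn any other segment into e), so the proto-segment is *e.
Position 8: Yominish has g, Yokuli has y. Yominish preserves g here (none of its changes turn any other segment into g), so the proto-segment is *g.
Continuing position by position gives *benvegig; check it forward:
Yominish: *benvegig > bemvegig > vemvegig  (by nasal place assimilation, unconditioned shift)
Yokuli: start from *benvegig.
  rule 1 (unconditioned shift): benvegig → benveyiy
  rule 2: no change — benveyiy
  rule 3 (pre-nasal raising): benveyiy → binveyiy
  rule 4: no change — binveyiy
  ⇒ Yokuli binveyiy
*benvegig is the unique common source.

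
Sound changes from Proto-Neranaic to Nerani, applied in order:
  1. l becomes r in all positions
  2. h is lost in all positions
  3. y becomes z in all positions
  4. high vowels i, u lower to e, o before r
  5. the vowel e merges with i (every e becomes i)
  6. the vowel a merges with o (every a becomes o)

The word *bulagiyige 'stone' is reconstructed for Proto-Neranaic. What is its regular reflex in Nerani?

Nerani: *bulagiyige > buragiyige > buragizige > boragizige > boragizigi > borogizigi  (by unconditioned shift, unconditioned shift, pre-rhotic lowering, vowel merger, vowel merger)

borogizigi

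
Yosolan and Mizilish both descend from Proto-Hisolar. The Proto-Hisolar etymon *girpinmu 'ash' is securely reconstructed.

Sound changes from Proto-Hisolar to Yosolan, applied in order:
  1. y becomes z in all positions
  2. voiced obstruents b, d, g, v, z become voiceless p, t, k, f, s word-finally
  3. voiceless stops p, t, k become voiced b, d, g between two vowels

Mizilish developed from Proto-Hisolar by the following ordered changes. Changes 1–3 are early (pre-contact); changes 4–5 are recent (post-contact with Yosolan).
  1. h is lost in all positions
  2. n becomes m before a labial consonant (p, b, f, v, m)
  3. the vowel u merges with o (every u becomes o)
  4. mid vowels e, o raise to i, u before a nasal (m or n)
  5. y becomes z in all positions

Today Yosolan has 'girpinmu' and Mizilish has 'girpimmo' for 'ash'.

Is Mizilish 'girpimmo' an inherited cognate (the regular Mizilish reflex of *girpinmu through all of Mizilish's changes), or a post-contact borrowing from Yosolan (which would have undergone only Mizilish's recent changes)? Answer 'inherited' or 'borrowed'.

If inherited, *girpinmu would pass through all of Mizilish's changes:
Mizilish: *girpinmu
  girpinmu (rule 1 does not apply)
  girpinmu → girpimmu   [nasal place assimilation]
  girpimmu → girpimmo   [vowel merger]
  girpimmo (rule 4 does not apply)
  girpimmo (rule 5 does not apply)
  giving Mizilish girpimmo.
If borrowed from Yosolan 'girpinmu' after the early changes, it would undergo only the recent ones:
  rule 4 (pre-nasal raising): no change (girpinmu)
  rule 5 (unconditioned shift): no change (girpinmu)
  ⇒ as a loan: girpinmu
Mizilish 'girpimmo' matches the inherited outcome exactly, so it is an inherited cognate, not a loan.

inherited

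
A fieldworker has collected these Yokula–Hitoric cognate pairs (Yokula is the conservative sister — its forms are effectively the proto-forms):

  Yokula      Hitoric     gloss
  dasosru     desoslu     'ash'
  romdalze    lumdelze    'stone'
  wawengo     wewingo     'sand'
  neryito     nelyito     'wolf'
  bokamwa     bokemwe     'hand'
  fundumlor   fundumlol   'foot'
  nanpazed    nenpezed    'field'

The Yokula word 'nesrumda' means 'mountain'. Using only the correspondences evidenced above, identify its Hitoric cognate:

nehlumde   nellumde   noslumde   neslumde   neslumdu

neslumde

dasosru ~ desoslu — Yokula r corresponds to Hitoric l after a consonant, before a back vowel.
bokamwa ~ bokemwe — Yokula a corresponds to Hitoric e word-finally.
Applying these to Yokula 'nesrumda':
  nesrumda → neslumda   (r→l after a consonant, before a back vowel)
  neslumda → neslumde   (a→e word-finally)
So the Hitoric cognate is 'neslumde'.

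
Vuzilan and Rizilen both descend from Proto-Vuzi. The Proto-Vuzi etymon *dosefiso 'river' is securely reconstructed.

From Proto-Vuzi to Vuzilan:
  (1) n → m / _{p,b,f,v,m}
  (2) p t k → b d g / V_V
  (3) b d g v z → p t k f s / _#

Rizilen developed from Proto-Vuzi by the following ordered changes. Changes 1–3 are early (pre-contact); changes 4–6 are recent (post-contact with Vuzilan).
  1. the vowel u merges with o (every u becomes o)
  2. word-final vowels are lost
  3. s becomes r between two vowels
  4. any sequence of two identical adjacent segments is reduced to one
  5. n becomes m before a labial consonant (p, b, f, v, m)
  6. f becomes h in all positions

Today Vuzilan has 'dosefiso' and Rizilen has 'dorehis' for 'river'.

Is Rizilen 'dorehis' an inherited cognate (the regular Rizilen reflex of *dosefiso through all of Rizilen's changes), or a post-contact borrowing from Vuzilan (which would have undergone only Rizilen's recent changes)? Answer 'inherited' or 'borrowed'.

If inherited, *dosefiso would pass through all of Rizilen's changes:
Rizilen: *dosefiso
  dosefiso (rule 1 does not apply)
  dosefiso → dosefis   [apocope]
  dosefis → dorefis   [rhotacism]
  dorefis (rule 4 does not apply)
  dorefis (rule 5 does not apply)
  dorefis → dorehis   [unconditioned shift]
  giving Rizilen dorehis.
If borrowed from Vuzilan 'dosefiso' after the early changes, it would undergo only the recent ones:
  rule 4 (degemination): no change (dosefiso)
  rule 5 (nasal place assimilation): no change (dosefiso)
  rule 6 (unconditioned shift): dosefiso → dosehiso
  ⇒ as a loan: dosehiso
Rizilen 'dorehis' matches the inherited outcome exactly, so it is an inherited cognate, not a loan.

inherited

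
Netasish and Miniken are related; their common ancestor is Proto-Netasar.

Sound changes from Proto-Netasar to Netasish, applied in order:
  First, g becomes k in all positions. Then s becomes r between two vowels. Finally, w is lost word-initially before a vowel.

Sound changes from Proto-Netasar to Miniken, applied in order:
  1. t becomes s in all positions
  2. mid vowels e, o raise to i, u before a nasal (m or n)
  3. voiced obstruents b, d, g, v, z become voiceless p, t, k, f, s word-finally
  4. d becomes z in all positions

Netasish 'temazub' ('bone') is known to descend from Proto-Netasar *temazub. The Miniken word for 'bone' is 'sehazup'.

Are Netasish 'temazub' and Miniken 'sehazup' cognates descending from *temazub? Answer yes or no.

no

Derive the expected Miniken reflex of *temazub:
Miniken: *temazub
  temazub → semazub   [unconditioned shift]
  semazub → simazub   [pre-nasal raising]
  simazub → simazup   [final devoicing]
  simazup (rule 4 does not apply)
  giving Miniken simazup.
The regular Miniken reflex would be 'simazup', but the attested form is 'sehazup'. The correspondence is irregular, so they are not cognates (the Miniken form has a different source).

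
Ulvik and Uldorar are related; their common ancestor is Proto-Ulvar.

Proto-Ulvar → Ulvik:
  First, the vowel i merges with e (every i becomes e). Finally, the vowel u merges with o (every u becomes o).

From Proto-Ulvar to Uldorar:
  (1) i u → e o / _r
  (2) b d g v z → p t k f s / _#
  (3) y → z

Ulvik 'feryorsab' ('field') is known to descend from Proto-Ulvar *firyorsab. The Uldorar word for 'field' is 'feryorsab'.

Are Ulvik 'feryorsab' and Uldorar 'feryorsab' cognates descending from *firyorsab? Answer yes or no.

no

Derive the expected Uldorar reflex of *firyorsab:
Uldorar: *firyorsab
  firyorsab → feryorsab   [pre-rhotic lowering]
  feryorsab → feryorsap   [final devoicing]
  feryorsap → ferzorsap   [unconditioned shift]
  giving Uldorar ferzorsap.
The regular Uldorar reflex would be 'ferzorsap', but the attested form is 'feryorsab'. The correspondence is irregular, so they are not cognates (the Uldorar form has a different source).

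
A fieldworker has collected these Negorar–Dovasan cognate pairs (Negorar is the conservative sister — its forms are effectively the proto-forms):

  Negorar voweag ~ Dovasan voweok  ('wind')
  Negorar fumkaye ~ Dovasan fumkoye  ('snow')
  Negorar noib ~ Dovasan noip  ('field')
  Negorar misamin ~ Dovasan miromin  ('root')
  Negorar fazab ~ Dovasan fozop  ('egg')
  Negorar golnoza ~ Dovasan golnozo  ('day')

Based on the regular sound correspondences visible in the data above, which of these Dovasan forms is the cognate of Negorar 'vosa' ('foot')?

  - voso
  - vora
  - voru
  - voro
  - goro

misamin ~ miromin — Negorar s corresponds to Dovasan r between vowels (before a back vowel).
golnoza ~ golnozo — Negorar a corresponds to Dovasan o word-finally.
Applying these to Negorar 'vosa':
  vosa → vora   (s→r between vowels (before a back vowel))
  vora → voro   (a→o word-finally)
So the Dovasan cognate is 'voro'.

voro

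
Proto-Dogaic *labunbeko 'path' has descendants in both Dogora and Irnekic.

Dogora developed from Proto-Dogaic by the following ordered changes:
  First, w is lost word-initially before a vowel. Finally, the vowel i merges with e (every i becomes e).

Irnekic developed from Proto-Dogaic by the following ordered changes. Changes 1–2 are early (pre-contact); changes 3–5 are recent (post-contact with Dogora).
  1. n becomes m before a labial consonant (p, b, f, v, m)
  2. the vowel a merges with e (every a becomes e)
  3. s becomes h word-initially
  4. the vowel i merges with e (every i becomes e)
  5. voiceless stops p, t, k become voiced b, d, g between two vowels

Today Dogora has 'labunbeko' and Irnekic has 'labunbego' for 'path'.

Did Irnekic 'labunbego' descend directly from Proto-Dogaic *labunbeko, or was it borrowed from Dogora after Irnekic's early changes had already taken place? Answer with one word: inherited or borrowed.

If inherited, *labunbeko would pass through all of Irnekic's changes:
Irnekic: *labunbeko
  labunbeko → labumbeko   [nasal place assimilation]
  labumbeko → lebumbeko   [vowel merger]
  lebumbeko (rule 3 does not apply)
  lebumbeko (rule 4 does not apply)
  lebumbeko → lebumbego   [intervocalic voicing]
  giving Irnekic lebumbego.
If borrowed from Dogora 'labunbeko' after the early changes, it would undergo only the recent ones:
  rule 3 (debuccalisation): no change (labunbeko)
  rule 4 (vowel merger): no change (labunbeko)
  rule 5 (intervocalic voicing): labunbeko → labunbego
  ⇒ as a loan: labunbego
Irnekic 'labunbego' matches the loan outcome 'labunbego', not the inherited 'lebumbego' — it skipped the early Irnekic changes, so it was borrowed from Dogora.

borrowed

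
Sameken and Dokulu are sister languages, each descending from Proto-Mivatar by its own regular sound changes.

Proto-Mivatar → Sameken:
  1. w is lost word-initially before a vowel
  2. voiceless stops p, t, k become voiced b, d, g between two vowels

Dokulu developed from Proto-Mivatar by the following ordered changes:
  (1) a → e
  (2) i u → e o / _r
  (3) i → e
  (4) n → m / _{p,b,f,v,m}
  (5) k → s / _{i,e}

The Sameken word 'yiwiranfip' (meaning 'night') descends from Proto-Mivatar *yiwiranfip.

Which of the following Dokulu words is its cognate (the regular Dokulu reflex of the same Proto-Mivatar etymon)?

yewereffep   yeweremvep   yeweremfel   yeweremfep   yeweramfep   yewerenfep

yeweremfep

Dokulu: *yiwiranfip
  yiwiranfip → yiwirenfip   [vowel merger]
  yiwirenfip → yiwerenfip   [pre-rhotic lowering]
  yiwerenfip → yewerenfep   [vowel merger]
  yewerenfep → yeweremfep   [nasal place assimilation]
  yeweremfep (rule 5 does not apply)
  giving Dokulu yeweremfep.
The other candidates each miss or misapply at least one Dokulu change.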